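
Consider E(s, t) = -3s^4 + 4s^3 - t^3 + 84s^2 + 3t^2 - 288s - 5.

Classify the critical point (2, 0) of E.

The mixed partial ∂²E/∂s∂t is 0, so the Hessian at any point is diag(E_ss, E_tt) = diag(12(-3s^2 + 2s + 14), 6(-t + 1)).
At (2, 0): H = diag(72, 6).
Both eigenvalues are positive, so H is positive definite: a local minimum.

local minimum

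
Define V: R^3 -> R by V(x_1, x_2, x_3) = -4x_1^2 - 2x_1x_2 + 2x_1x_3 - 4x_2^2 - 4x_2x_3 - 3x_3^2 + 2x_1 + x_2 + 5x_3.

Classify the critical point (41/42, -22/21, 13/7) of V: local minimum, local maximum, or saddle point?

local maximum

The Hessian is constant: H = [[-8, -2, 2], [-2, -8, -4], [2, -4, -6]].
Leading principal minors: Δ₁ = -8, Δ₂ = 60, Δ₃ = -168.
The minors alternate sign starting negative (−, +, −), so H is negative definite: a local maximum.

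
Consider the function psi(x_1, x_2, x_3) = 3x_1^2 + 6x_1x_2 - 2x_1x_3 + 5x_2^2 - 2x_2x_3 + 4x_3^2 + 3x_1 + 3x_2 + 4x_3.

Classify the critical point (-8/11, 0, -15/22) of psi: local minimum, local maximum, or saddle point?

The Hessian is constant: H = [[6, 6, -2], [6, 10, -2], [-2, -2, 8]].
Leading principal minors: Δ₁ = 6, Δ₂ = 24, Δ₃ = 176.
All leading minors are positive, so H is positive definite: a local minimum.

local minimum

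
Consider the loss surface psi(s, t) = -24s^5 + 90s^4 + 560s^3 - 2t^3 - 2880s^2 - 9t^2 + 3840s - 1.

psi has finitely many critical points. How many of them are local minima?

psi separates as a function of s plus a function of t, so ∇psi=0 decouples.
∂psi/∂s = -120(s - 4)(s - 2)(s - 1)(s + 4) = 0 at s ∈ {-4, 1, 2, 4}; ∂psi/∂t = -6t(t + 3) = 0 at t ∈ {-3, 0}.
The Hessian is diagonal: diag(psi_ss, psi_tt). Second derivatives: psi_ss(-4)=28800, psi_ss(1)=-1800, psi_ss(2)=1440, psi_ss(4)=-5760; psi_tt(-3)=18, psi_tt(0)=-18.
Local minima occur where both diagonal entries positive: (-4, -3), (2, -3). Count: 2.

2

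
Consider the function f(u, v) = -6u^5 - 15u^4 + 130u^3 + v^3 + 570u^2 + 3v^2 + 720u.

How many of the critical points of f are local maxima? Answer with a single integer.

f separates as a function of u plus a function of v, so ∇f=0 decouples.
∂f/∂u = -30(u - 4)(u + 1)(u + 2)(u + 3) = 0 at u ∈ {-3, -2, -1, 4}; ∂f/∂v = 3v(v + 2) = 0 at v ∈ {-2, 0}.
The Hessian is diagonal: diag(f_uu, f_vv). Second derivatives: f_uu(-3)=420, f_uu(-2)=-180, f_uu(-1)=300, f_uu(4)=-6300; f_vv(-2)=-6, f_vv(0)=6.
Local maxima occur where both diagonal entries negative: (-2, -2), (4, -2). Count: 2.

2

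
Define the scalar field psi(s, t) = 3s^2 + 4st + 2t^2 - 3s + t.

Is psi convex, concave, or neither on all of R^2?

convex

psi is quadratic, so its Hessian is the constant matrix H = [[6, 4], [4, 4]].
det(H) = 8, tr(H) = 10.
det(H) > 0 and tr(H) > 0, so H is positive definite everywhere: convex.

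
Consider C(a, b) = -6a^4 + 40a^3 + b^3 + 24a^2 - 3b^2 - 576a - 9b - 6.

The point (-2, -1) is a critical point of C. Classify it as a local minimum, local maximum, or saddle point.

The mixed partial ∂²C/∂a∂b is 0, so the Hessian at any point is diag(C_aa, C_bb) = diag(24(-3a^2 + 10a + 2), 6(b - 1)).
At (-2, -1): H = diag(-720, -12).
Both eigenvalues are negative, so H is negative definite: a local maximum.

local maximum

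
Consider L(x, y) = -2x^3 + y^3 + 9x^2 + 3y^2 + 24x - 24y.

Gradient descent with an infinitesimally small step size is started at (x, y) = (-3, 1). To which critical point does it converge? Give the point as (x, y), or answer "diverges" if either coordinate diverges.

(-1, 2)

L is separable, so gradient descent decouples: x follows -∂L/∂x, y follows -∂L/∂y.
∂L/∂x = -6(x - 4)(x + 1); at x=-3 this is -84, so x increases.
∂L/∂y = 3(y - 2)(y + 4); at y=1 this is -15, so y increases.
x converges to its nearest critical value -1 (a local min of the x-part); y converges to 2. The iterate converges to (-1, 2).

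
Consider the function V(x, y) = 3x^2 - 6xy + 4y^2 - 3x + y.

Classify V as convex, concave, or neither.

convex

V is quadratic, so its Hessian is the constant matrix H = [[6, -6], [-6, 8]].
det(H) = 12, tr(H) = 14.
det(H) > 0 and tr(H) > 0, so H is positive definite everywhere: convex.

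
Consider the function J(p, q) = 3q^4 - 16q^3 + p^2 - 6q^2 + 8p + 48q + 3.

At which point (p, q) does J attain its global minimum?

(-4, 4)

J(p,q) separates as A(p) + B(q) + 3, so its minimum is min A + min B + 3.
A'(p) = 2p + 8 vanishes at p ∈ {-4}; B'(q) = 12(q - 4)(q - 1)(q + 1) vanishes at q ∈ {-1, 1, 4}.
Local minima of A (where A''>0): A(-4)=-16. Local minima of B: B(-1)=-35, B(4)=-160.
So the global minimum of J is A(-4) + B(4) + 3 = -16 − 160 + 3 = -173, attained at (-4, 4).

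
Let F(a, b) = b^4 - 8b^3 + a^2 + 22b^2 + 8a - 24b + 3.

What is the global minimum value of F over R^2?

F(a,b) separates as P(a) + Q(b) + 3, so its minimum is min P + min Q + 3.
P'(a) = 2a + 8 vanishes at a ∈ {-4}; Q'(b) = 4(b - 3)(b - 2)(b - 1) vanishes at b ∈ {1, 2, 3}.
Local minima of P (where P''>0): P(-4)=-16. Local minima of Q: Q(1)=-9, Q(3)=-9.
So the global minimum of F is P(-4) + Q(1) + 3 = -16 − 9 + 3 = -22, attained at (-4, 1).

-22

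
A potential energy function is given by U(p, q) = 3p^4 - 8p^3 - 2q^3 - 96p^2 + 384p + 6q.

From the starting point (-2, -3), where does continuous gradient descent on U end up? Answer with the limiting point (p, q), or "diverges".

U is separable, so gradient descent decouples: p follows -∂U/∂p, q follows -∂U/∂q.
∂U/∂p = 12(p - 4)(p - 2)(p + 4); at p=-2 this is 576, so p decreases.
∂U/∂q = -6(q - 1)(q + 1); at q=-3 this is -48, so q increases.
p converges to its nearest critical value -4 (a local min of the p-part); q converges to -1. The iterate converges to (-4, -1).

(-4, -1)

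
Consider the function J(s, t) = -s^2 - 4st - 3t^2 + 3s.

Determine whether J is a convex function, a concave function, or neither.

J is quadratic, so its Hessian is the constant matrix H = [[-2, -4], [-4, -6]].
det(H) = -4, tr(H) = -8.
det(H) < 0, so H is indefinite: neither convex nor concave.

neither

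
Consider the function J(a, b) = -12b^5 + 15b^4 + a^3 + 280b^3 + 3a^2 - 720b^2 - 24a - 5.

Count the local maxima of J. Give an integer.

J separates as a function of a plus a function of b, so ∇J=0 decouples.
∂J/∂a = 3(a - 2)(a + 4) = 0 at a ∈ {-4, 2}; ∂J/∂b = -60b(b - 3)(b - 2)(b + 4) = 0 at b ∈ {-4, 0, 2, 3}.
The Hessian is diagonal: diag(J_aa, J_bb). Second derivatives: J_aa(-4)=-18, J_aa(2)=18; J_bb(-4)=10080, J_bb(0)=-1440, J_bb(2)=720, J_bb(3)=-1260.
Local maxima occur where both diagonal entries negative: (-4, 0), (-4, 3). Count: 2.

2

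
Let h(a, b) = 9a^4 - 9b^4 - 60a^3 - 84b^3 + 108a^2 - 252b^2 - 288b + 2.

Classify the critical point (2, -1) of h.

local maximum

The mixed partial ∂²h/∂a∂b is 0, so the Hessian at any point is diag(h_aa, h_bb) = diag(36(3a^2 - 10a + 6), -36(3b^2 + 14b + 14)).
At (2, -1): H = diag(-72, -108).
Both eigenvalues are negative, so H is negative definite: a local maximum.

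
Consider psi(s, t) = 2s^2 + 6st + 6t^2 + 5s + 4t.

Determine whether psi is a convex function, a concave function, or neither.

convex

psi is quadratic, so its Hessian is the constant matrix H = [[4, 6], [6, 12]].
det(H) = 12, tr(H) = 16.
det(H) > 0 and tr(H) > 0, so H is positive definite everywhere: convex.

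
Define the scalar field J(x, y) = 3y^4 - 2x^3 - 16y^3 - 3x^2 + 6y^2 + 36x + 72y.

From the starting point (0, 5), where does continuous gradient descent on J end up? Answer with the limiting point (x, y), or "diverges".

J is separable, so gradient descent decouples: x follows -∂J/∂x, y follows -∂J/∂y.
∂J/∂x = -6(x - 2)(x + 3); at x=0 this is 36, so x decreases.
∂J/∂y = 12(y - 3)(y - 2)(y + 1); at y=5 this is 432, so y decreases.
x converges to its nearest critical value -3 (a local min of the x-part); y converges to 3. The iterate converges to (-3, 3).

(-3, 3)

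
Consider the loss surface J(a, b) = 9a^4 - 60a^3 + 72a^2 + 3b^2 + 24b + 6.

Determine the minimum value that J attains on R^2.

-426

J(a,b) separates as P(a) + Q(b) + 6, so its minimum is min P + min Q + 6.
P'(a) = 36a(a - 4)(a - 1) vanishes at a ∈ {0, 1, 4}; Q'(b) = 6b + 24 vanishes at b ∈ {-4}.
Local minima of P (where P''>0): P(0)=0, P(4)=-384. Local minima of Q: Q(-4)=-48.
So the global minimum of J is P(4) + Q(-4) + 6 = -384 − 48 + 6 = -426, attained at (4, -4).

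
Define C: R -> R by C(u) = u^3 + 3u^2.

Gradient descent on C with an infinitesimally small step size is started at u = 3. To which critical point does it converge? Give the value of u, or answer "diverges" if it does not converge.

C'(u) = 3u(u + 2), so C'(3) = 45.
Gradient descent moves in the -C' direction, i.e. u is decreasing.
The nearest critical point in that direction is u = 0, where C'' = 6 > 0 (a local minimum). The iterate converges there.

0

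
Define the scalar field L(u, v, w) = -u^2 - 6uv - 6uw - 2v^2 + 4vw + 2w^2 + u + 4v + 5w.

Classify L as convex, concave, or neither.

L is quadratic, so its Hessian is the constant matrix H = [[-2, -6, -6], [-6, -4, 4], [-6, 4, 4]].
Leading principal minors: -2, -28, 352.
Neither pattern holds ⇒ H is indefinite ⇒ neither convex nor concave.

neither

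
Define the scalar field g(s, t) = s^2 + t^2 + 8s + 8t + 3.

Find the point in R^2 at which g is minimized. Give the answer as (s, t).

g(s,t) separates as P(s) + Q(t) + 3, so its minimum is min P + min Q + 3.
P'(s) = 2s + 8 vanishes at s ∈ {-4}; Q'(t) = 2(t + 4) vanishes at t ∈ {-4}.
Local minima of P (where P''>0): P(-4)=-16. Local minima of Q: Q(-4)=-16.
So the global minimum of g is P(-4) + Q(-4) + 3 = -16 − 16 + 3 = -29, attained at (-4, -4).

(-4, -4)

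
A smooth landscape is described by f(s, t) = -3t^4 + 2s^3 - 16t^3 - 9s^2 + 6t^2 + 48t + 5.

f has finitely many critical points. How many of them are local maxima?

2

f separates as a function of s plus a function of t, so ∇f=0 decouples.
∂f/∂s = 6s(s - 3) = 0 at s ∈ {0, 3}; ∂f/∂t = -12(t - 1)(t + 1)(t + 4) = 0 at t ∈ {-4, -1, 1}.
The Hessian is diagonal: diag(f_ss, f_tt). Second derivatives: f_ss(0)=-18, f_ss(3)=18; f_tt(-4)=-180, f_tt(-1)=72, f_tt(1)=-120.
Local maxima occur where both diagonal entries negative: (0, -4), (0, 1). Count: 2.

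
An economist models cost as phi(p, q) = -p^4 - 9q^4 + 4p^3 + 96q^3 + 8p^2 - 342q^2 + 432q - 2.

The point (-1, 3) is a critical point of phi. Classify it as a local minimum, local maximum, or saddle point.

The mixed partial ∂²phi/∂p∂q is 0, so the Hessian at any point is diag(phi_pp, phi_qq) = diag(4(-3p^2 + 6p + 4), 36(-3q^2 + 16q - 19)).
At (-1, 3): H = diag(-20, 72).
The eigenvalues have opposite signs, so H is indefinite: a saddle point.

saddle point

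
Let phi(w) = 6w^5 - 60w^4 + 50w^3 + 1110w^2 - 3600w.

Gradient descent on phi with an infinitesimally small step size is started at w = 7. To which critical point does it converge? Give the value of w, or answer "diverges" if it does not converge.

phi'(w) = 30(w - 5)(w - 4)(w - 2)(w + 3), so phi'(7) = 9000.
Gradient descent moves in the -phi' direction, i.e. w is decreasing.
The nearest critical point in that direction is w = 5, where phi'' = 720 > 0 (a local minimum). The iterate converges there.

5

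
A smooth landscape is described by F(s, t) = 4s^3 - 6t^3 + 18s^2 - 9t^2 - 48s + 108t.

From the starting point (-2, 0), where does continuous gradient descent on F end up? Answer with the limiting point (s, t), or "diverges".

(1, -3)

F is separable, so gradient descent decouples: s follows -∂F/∂s, t follows -∂F/∂t.
∂F/∂s = 12(s - 1)(s + 4); at s=-2 this is -72, so s increases.
∂F/∂t = -18(t - 2)(t + 3); at t=0 this is 108, so t decreases.
s converges to its nearest critical value 1 (a local min of the s-part); t converges to -3. The iterate converges to (1, -3).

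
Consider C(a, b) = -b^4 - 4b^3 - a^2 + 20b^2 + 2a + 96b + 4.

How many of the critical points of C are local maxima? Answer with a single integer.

C separates as a function of a plus a function of b, so ∇C=0 decouples.
∂C/∂a = -2(a - 1) = 0 at a ∈ {1}; ∂C/∂b = -4(b - 3)(b + 2)(b + 4) = 0 at b ∈ {-4, -2, 3}.
The Hessian is diagonal: diag(C_aa, C_bb). Second derivatives: C_aa(1)=-2; C_bb(-4)=-56, C_bb(-2)=40, C_bb(3)=-140.
Local maxima occur where both diagonal entries negative: (1, -4), (1, 3). Count: 2.

2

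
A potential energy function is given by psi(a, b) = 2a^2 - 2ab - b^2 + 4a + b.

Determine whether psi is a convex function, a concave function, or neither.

psi is quadratic, so its Hessian is the constant matrix H = [[4, -2], [-2, -2]].
det(H) = -12, tr(H) = 2.
det(H) < 0, so H is indefinite: neither convex nor concave.

neither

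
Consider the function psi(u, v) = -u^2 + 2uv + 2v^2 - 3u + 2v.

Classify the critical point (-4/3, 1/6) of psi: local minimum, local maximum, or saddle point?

saddle point

The Hessian of psi is constant: H = [[-2, 2], [2, 4]].
det(H) = (-2)·4 − 2² = -12.
Since det(H) < 0, H is indefinite and the critical point is a saddle point.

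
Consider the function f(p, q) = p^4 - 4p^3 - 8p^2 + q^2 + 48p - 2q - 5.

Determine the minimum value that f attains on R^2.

-86

f(p,q) separates as A(p) + B(q) − 5, so its minimum is min A + min B − 5.
A'(p) = 4(p - 3)(p - 2)(p + 2) vanishes at p ∈ {-2, 2, 3}; B'(q) = 2q - 2 vanishes at q ∈ {1}.
Local minima of A (where A''>0): A(-2)=-80, A(3)=45. Local minima of B: B(1)=-1.
So the global minimum of f is A(-2) + B(1) − 5 = -80 − 1 − 5 = -86, attained at (-2, 1).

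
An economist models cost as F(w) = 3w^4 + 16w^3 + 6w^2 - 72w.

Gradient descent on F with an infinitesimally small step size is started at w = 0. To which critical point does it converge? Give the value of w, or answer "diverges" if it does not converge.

1

F'(w) = 12(w - 1)(w + 2)(w + 3), so F'(0) = -72.
Gradient descent moves in the -F' direction, i.e. w is increasing.
The nearest critical point in that direction is w = 1, where F'' = 144 > 0 (a local minimum). The iterate converges there.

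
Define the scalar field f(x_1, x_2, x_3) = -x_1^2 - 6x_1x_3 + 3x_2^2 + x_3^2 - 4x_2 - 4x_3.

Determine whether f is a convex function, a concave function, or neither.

neither

f is quadratic, so its Hessian is the constant matrix H = [[-2, 0, -6], [0, 6, 0], [-6, 0, 2]].
Leading principal minors: -2, -12, -240.
Neither pattern holds ⇒ H is indefinite ⇒ neither convex nor concave.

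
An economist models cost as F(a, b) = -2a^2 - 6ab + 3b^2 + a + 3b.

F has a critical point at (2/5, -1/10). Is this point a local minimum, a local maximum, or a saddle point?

The Hessian of F is constant: H = [[-4, -6], [-6, 6]].
det(H) = (-4)·6 − (-6)² = -60.
Since det(H) < 0, H is indefinite and the critical point is a saddle point.

saddle point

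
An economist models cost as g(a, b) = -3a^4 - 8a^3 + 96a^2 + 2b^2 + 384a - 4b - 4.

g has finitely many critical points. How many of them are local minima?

1

g separates as a function of a plus a function of b, so ∇g=0 decouples.
∂g/∂a = -12(a - 4)(a + 2)(a + 4) = 0 at a ∈ {-4, -2, 4}; ∂g/∂b = 4(b - 1) = 0 at b ∈ {1}.
The Hessian is diagonal: diag(g_aa, g_bb). Second derivatives: g_aa(-4)=-192, g_aa(-2)=144, g_aa(4)=-576; g_bb(1)=4.
Local minima occur where both diagonal entries positive: (-2, 1). Count: 1.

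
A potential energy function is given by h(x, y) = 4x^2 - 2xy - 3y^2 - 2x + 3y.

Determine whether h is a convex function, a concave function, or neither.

h is quadratic, so its Hessian is the constant matrix H = [[8, -2], [-2, -6]].
det(H) = -52, tr(H) = 2.
det(H) < 0, so H is indefinite: neither convex nor concave.

neither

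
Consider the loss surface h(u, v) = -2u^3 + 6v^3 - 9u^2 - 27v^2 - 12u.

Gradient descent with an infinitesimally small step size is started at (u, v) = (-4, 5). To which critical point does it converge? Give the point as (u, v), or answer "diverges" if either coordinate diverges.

h is separable, so gradient descent decouples: u follows -∂h/∂u, v follows -∂h/∂v.
∂h/∂u = -6(u + 1)(u + 2); at u=-4 this is -36, so u increases.
∂h/∂v = 18v(v - 3); at v=5 this is 180, so v decreases.
u converges to its nearest critical value -2 (a local min of the u-part); v converges to 3. The iterate converges to (-2, 3).

(-2, 3)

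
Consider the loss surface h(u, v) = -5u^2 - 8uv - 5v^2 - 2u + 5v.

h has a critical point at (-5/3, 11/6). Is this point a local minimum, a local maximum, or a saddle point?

local maximum

The Hessian of h is constant: H = [[-10, -8], [-8, -10]].
det(H) = (-10)·(-10) − (-8)² = 36.
det(H) > 0 and tr(H) = -20 < 0, so H is negative definite and the point is a local maximum.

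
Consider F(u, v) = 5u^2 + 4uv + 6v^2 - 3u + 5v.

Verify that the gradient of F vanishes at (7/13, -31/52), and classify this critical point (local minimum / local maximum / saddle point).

∇F = (10u + 4v - 3, 4u + 12v + 5); substituting (7/13, -31/52) gives ∇F = (0, 0), so (7/13, -31/52) is indeed a critical point.
The Hessian of F is constant: H = [[10, 4], [4, 12]].
det(H) = 10·12 − 4² = 104.
det(H) > 0 and tr(H) = 22 > 0, so H is positive definite and the point is a local minimum.

local minimum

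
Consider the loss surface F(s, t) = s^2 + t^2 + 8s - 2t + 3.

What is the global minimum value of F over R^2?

F(s,t) separates as P(s) + Q(t) + 3, so its minimum is min P + min Q + 3.
P'(s) = 2s + 8 vanishes at s ∈ {-4}; Q'(t) = 2(t - 1) vanishes at t ∈ {1}.
Local minima of P (where P''>0): P(-4)=-16. Local minima of Q: Q(1)=-1.
So the global minimum of F is P(-4) + Q(1) + 3 = -16 − 1 + 3 = -14, attained at (-4, 1).

-14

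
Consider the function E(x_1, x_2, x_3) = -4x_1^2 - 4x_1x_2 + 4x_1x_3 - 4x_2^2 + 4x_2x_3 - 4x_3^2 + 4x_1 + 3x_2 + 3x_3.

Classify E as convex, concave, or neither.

concave

E is quadratic, so its Hessian is the constant matrix H = [[-8, -4, 4], [-4, -8, 4], [4, 4, -8]].
Leading principal minors: -8, 48, -256.
Signs alternate −, +, − ⇒ H ≺ 0 ⇒ concave.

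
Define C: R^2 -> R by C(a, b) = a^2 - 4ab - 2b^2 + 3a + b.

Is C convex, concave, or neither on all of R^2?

C is quadratic, so its Hessian is the constant matrix H = [[2, -4], [-4, -4]].
det(H) = -24, tr(H) = -2.
det(H) < 0, so H is indefinite: neither convex nor concave.

neither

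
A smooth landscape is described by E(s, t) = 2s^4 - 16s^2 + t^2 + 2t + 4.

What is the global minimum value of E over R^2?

E(s,t) separates as P(s) + Q(t) + 4, so its minimum is min P + min Q + 4.
P'(s) = 8s(s - 2)(s + 2) vanishes at s ∈ {-2, 0, 2}; Q'(t) = 2(t + 1) vanishes at t ∈ {-1}.
Local minima of P (where P''>0): P(-2)=-32, P(2)=-32. Local minima of Q: Q(-1)=-1.
So the global minimum of E is P(-2) + Q(-1) + 4 = -32 − 1 + 4 = -29, attained at (-2, -1).

-29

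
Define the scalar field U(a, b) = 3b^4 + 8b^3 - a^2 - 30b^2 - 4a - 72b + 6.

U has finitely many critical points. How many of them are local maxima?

1

U separates as a function of a plus a function of b, so ∇U=0 decouples.
∂U/∂a = -2(a + 2) = 0 at a ∈ {-2}; ∂U/∂b = 12(b - 2)(b + 1)(b + 3) = 0 at b ∈ {-3, -1, 2}.
The Hessian is diagonal: diag(U_aa, U_bb). Second derivatives: U_aa(-2)=-2; U_bb(-3)=120, U_bb(-1)=-72, U_bb(2)=180.
Local maxima occur where both diagonal entries negative: (-2, -1). Count: 1.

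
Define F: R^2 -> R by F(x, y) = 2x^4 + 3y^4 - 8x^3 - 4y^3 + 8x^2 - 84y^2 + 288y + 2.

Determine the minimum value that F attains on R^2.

-1470

F(x,y) separates as P(x) + Q(y) + 2, so its minimum is min P + min Q + 2.
P'(x) = 8x(x - 2)(x - 1) vanishes at x ∈ {0, 1, 2}; Q'(y) = 12(y - 3)(y - 2)(y + 4) vanishes at y ∈ {-4, 2, 3}.
Local minima of P (where P''>0): P(0)=0, P(2)=0. Local minima of Q: Q(-4)=-1472, Q(3)=243.
So the global minimum of F is P(0) + Q(-4) + 2 = 0 − 1472 + 2 = -1470, attained at (0, -4).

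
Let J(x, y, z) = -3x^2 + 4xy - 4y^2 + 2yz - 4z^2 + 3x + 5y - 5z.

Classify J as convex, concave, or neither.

concave

J is quadratic, so its Hessian is the constant matrix H = [[-6, 4, 0], [4, -8, 2], [0, 2, -8]].
Leading principal minors: -6, 32, -232.
Signs alternate −, +, − ⇒ H ≺ 0 ⇒ concave.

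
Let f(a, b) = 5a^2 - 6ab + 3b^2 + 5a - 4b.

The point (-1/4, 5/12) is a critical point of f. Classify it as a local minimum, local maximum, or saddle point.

The Hessian of f is constant: H = [[10, -6], [-6, 6]].
det(H) = 10·6 − (-6)² = 24.
det(H) > 0 and tr(H) = 16 > 0, so H is positive definite and the point is a local minimum.

local minimum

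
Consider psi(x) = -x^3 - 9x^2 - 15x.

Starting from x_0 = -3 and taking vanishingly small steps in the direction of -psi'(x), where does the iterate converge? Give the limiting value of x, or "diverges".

-5

psi'(x) = -3(x + 1)(x + 5), so psi'(-3) = 12.
Gradient descent moves in the -psi' direction, i.e. x is decreasing.
The nearest critical point in that direction is x = -5, where psi'' = 12 > 0 (a local minimum). The iterate converges there.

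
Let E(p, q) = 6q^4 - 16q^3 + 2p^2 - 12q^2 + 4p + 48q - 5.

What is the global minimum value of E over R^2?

-45

E(p,q) separates as A(p) + B(q) − 5, so its minimum is min A + min B − 5.
A'(p) = 4p + 4 vanishes at p ∈ {-1}; B'(q) = 24(q - 2)(q - 1)(q + 1) vanishes at q ∈ {-1, 1, 2}.
Local minima of A (where A''>0): A(-1)=-2. Local minima of B: B(-1)=-38, B(2)=16.
So the global minimum of E is A(-1) + B(-1) − 5 = -2 − 38 − 5 = -45, attained at (-1, -1).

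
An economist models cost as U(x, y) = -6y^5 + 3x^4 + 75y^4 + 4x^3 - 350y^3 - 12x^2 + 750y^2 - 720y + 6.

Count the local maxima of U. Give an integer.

2

U separates as a function of x plus a function of y, so ∇U=0 decouples.
∂U/∂x = 12x(x - 1)(x + 2) = 0 at x ∈ {-2, 0, 1}; ∂U/∂y = -30(y - 4)(y - 3)(y - 2)(y - 1) = 0 at y ∈ {1, 2, 3, 4}.
The Hessian is diagonal: diag(U_xx, U_yy). Second derivatives: U_xx(-2)=72, U_xx(0)=-24, U_xx(1)=36; U_yy(1)=180, U_yy(2)=-60, U_yy(3)=60, U_yy(4)=-180.
Local maxima occur where both diagonal entries negative: (0, 2), (0, 4). Count: 2.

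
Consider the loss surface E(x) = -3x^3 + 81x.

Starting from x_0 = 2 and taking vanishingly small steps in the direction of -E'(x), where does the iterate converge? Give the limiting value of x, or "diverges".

-3

E'(x) = -9(x - 3)(x + 3), so E'(2) = 45.
Gradient descent moves in the -E' direction, i.e. x is decreasing.
The nearest critical point in that direction is x = -3, where E'' = 54 > 0 (a local minimum). The iterate converges there.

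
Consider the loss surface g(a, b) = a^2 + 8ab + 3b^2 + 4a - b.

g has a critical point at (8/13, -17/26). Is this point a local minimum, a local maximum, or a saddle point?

The Hessian of g is constant: H = [[2, 8], [8, 6]].
det(H) = 2·6 − 8² = -52.
Since det(H) < 0, H is indefinite and the critical point is a saddle point.

saddle point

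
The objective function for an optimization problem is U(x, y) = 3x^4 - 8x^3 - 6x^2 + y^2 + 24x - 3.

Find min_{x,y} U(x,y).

-22

U(x,y) separates as P(x) + Q(y) − 3, so its minimum is min P + min Q − 3.
P'(x) = 12(x - 2)(x - 1)(x + 1) vanishes at x ∈ {-1, 1, 2}; Q'(y) = 2y vanishes at y ∈ {0}.
Local minima of P (where P''>0): P(-1)=-19, P(2)=8. Local minima of Q: Q(0)=0.
So the global minimum of U is P(-1) + Q(0) − 3 = -19 + 0 − 3 = -22, attained at (-1, 0).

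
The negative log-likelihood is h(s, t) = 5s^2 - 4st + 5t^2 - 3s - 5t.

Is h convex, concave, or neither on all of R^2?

h is quadratic, so its Hessian is the constant matrix H = [[10, -4], [-4, 10]].
det(H) = 84, tr(H) = 20.
det(H) > 0 and tr(H) > 0, so H is positive definite everywhere: convex.

convex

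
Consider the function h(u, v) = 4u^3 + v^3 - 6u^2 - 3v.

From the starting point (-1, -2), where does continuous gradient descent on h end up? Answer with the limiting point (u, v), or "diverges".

h is separable, so gradient descent decouples: u follows -∂h/∂u, v follows -∂h/∂v.
∂h/∂u = 12u(u - 1); at u=-1 this is 24, so u decreases.
∂h/∂v = 3(v - 1)(v + 1); at v=-2 this is 9, so v decreases.
The u-coordinate has no critical point in that direction and runs off to infinity.

diverges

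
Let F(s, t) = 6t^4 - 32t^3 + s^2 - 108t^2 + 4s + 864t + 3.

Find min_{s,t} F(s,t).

F(s,t) separates as P(s) + Q(t) + 3, so its minimum is min P + min Q + 3.
P'(s) = 2s + 4 vanishes at s ∈ {-2}; Q'(t) = 24(t - 4)(t - 3)(t + 3) vanishes at t ∈ {-3, 3, 4}.
Local minima of P (where P''>0): P(-2)=-4. Local minima of Q: Q(-3)=-2214, Q(4)=1216.
So the global minimum of F is P(-2) + Q(-3) + 3 = -4 − 2214 + 3 = -2215, attained at (-2, -3).

-2215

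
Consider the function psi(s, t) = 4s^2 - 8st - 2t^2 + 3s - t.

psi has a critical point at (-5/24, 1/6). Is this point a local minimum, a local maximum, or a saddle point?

The Hessian of psi is constant: H = [[8, -8], [-8, -4]].
det(H) = 8·(-4) − (-8)² = -96.
Since det(H) < 0, H is indefinite and the critical point is a saddle point.

saddle point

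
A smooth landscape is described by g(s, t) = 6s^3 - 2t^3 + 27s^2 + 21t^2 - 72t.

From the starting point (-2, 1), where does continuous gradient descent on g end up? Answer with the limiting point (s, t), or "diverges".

(0, 3)

g is separable, so gradient descent decouples: s follows -∂g/∂s, t follows -∂g/∂t.
∂g/∂s = 18s(s + 3); at s=-2 this is -36, so s increases.
∂g/∂t = -6(t - 4)(t - 3); at t=1 this is -36, so t increases.
s converges to its nearest critical value 0 (a local min of the s-part); t converges to 3. The iterate converges to (0, 3).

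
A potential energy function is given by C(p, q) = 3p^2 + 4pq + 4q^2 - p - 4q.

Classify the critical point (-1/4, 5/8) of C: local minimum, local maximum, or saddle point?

local minimum

The Hessian of C is constant: H = [[6, 4], [4, 8]].
det(H) = 6·8 − 4² = 32.
det(H) > 0 and tr(H) = 14 > 0, so H is positive definite and the point is a local minimum.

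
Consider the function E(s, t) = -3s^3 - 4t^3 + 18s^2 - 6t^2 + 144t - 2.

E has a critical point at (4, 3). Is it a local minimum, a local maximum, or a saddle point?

The mixed partial ∂²E/∂s∂t is 0, so the Hessian at any point is diag(E_ss, E_tt) = diag(18(-s + 2), -12(2t + 1)).
At (4, 3): H = diag(-36, -84).
Both eigenvalues are negative, so H is negative definite: a local maximum.

local maximum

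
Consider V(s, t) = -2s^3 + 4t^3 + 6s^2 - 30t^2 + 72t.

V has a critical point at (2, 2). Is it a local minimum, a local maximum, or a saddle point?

local maximum

The mixed partial ∂²V/∂s∂t is 0, so the Hessian at any point is diag(V_ss, V_tt) = diag(12(-s + 1), 12(2t - 5)).
At (2, 2): H = diag(-12, -12).
Both eigenvalues are negative, so H is negative definite: a local maximum.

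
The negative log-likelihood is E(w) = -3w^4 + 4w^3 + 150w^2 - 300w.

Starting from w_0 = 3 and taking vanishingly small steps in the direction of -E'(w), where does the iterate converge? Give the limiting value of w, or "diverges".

E'(w) = -12(w - 5)(w - 1)(w + 5), so E'(3) = 384.
Gradient descent moves in the -E' direction, i.e. w is decreasing.
The nearest critical point in that direction is w = 1, where E'' = 288 > 0 (a local minimum). The iterate converges there.

1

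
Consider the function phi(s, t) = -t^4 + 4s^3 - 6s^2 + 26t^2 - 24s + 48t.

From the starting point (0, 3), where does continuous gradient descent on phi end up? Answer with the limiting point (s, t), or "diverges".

(2, -1)

phi is separable, so gradient descent decouples: s follows -∂phi/∂s, t follows -∂phi/∂t.
∂phi/∂s = 12(s - 2)(s + 1); at s=0 this is -24, so s increases.
∂phi/∂t = -4(t - 4)(t + 1)(t + 3); at t=3 this is 96, so t decreases.
s converges to its nearest critical value 2 (a local min of the s-part); t converges to -1. The iterate converges to (2, -1).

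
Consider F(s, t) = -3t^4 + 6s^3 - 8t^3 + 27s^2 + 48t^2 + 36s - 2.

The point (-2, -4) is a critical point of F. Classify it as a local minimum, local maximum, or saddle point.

local maximum

The mixed partial ∂²F/∂s∂t is 0, so the Hessian at any point is diag(F_ss, F_tt) = diag(18(2s + 3), 12(-3t^2 - 4t + 8)).
At (-2, -4): H = diag(-18, -288).
Both eigenvalues are negative, so H is negative definite: a local maximum.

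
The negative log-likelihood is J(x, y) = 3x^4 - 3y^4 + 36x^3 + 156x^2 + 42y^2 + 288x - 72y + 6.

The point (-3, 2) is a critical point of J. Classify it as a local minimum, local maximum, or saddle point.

The mixed partial ∂²J/∂x∂y is 0, so the Hessian at any point is diag(J_xx, J_yy) = diag(12(3x^2 + 18x + 26), 12(-3y^2 + 7)).
At (-3, 2): H = diag(-12, -60).
Both eigenvalues are negative, so H is negative definite: a local maximum.

local maximum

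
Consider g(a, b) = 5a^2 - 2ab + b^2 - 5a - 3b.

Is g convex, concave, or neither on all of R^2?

g is quadratic, so its Hessian is the constant matrix H = [[10, -2], [-2, 2]].
det(H) = 16, tr(H) = 12.
det(H) > 0 and tr(H) > 0, so H is positive definite everywhere: convex.

convex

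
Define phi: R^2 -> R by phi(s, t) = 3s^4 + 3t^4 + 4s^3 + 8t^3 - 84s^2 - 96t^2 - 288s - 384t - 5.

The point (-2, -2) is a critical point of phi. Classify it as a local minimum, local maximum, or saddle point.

The mixed partial ∂²phi/∂s∂t is 0, so the Hessian at any point is diag(phi_ss, phi_tt) = diag(12(3s^2 + 2s - 14), 12(3t^2 + 4t - 16)).
At (-2, -2): H = diag(-72, -144).
Both eigenvalues are negative, so H is negative definite: a local maximum.

local maximum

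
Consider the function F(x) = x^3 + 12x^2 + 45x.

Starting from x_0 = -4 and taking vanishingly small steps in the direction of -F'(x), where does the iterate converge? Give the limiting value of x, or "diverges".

F'(x) = 3(x + 3)(x + 5), so F'(-4) = -3.
Gradient descent moves in the -F' direction, i.e. x is increasing.
The nearest critical point in that direction is x = -3, where F'' = 6 > 0 (a local minimum). The iterate converges there.

-3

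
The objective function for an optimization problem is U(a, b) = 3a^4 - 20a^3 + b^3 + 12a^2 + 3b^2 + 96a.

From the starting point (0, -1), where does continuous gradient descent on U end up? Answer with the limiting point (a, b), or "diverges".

U is separable, so gradient descent decouples: a follows -∂U/∂a, b follows -∂U/∂b.
∂U/∂a = 12(a - 4)(a - 2)(a + 1); at a=0 this is 96, so a decreases.
∂U/∂b = 3b(b + 2); at b=-1 this is -3, so b increases.
a converges to its nearest critical value -1 (a local min of the a-part); b converges to 0. The iterate converges to (-1, 0).

(-1, 0)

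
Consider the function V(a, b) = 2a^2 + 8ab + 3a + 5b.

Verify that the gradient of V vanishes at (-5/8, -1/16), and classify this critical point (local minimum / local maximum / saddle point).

∇V = (4a + 8b + 3, 8a + 5); substituting (-5/8, -1/16) gives ∇V = (0, 0), so (-5/8, -1/16) is indeed a critical point.
The Hessian of V is constant: H = [[4, 8], [8, 0]].
det(H) = 4·0 − 8² = -64.
Since det(H) < 0, H is indefinite and the critical point is a saddle point.

saddle point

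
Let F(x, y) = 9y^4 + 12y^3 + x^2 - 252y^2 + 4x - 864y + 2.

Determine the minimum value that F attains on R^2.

F(x,y) separates as P(x) + Q(y) + 2, so its minimum is min P + min Q + 2.
P'(x) = 2x + 4 vanishes at x ∈ {-2}; Q'(y) = 36(y - 4)(y + 2)(y + 3) vanishes at y ∈ {-3, -2, 4}.
Local minima of P (where P''>0): P(-2)=-4. Local minima of Q: Q(-3)=729, Q(4)=-4416.
So the global minimum of F is P(-2) + Q(4) + 2 = -4 − 4416 + 2 = -4418, attained at (-2, 4).

-4418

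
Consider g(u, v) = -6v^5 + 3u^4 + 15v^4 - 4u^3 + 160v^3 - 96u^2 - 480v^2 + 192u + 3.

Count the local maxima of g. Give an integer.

2

g separates as a function of u plus a function of v, so ∇g=0 decouples.
∂g/∂u = 12(u - 4)(u - 1)(u + 4) = 0 at u ∈ {-4, 1, 4}; ∂g/∂v = -30v(v - 4)(v - 2)(v + 4) = 0 at v ∈ {-4, 0, 2, 4}.
The Hessian is diagonal: diag(g_uu, g_vv). Second derivatives: g_uu(-4)=480, g_uu(1)=-180, g_uu(4)=288; g_vv(-4)=5760, g_vv(0)=-960, g_vv(2)=720, g_vv(4)=-1920.
Local maxima occur where both diagonal entries negative: (1, 0), (1, 4). Count: 2.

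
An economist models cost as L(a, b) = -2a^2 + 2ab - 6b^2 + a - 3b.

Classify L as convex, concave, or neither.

L is quadratic, so its Hessian is the constant matrix H = [[-4, 2], [2, -12]].
det(H) = 44, tr(H) = -16.
det(H) > 0 and tr(H) < 0, so H is negative definite everywhere: concave.

concave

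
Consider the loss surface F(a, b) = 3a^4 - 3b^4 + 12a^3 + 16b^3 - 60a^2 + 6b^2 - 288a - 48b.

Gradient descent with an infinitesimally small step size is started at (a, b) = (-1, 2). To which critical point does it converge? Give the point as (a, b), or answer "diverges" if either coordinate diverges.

F is separable, so gradient descent decouples: a follows -∂F/∂a, b follows -∂F/∂b.
∂F/∂a = 12(a - 3)(a + 2)(a + 4); at a=-1 this is -144, so a increases.
∂F/∂b = -12(b - 4)(b - 1)(b + 1); at b=2 this is 72, so b decreases.
a converges to its nearest critical value 3 (a local min of the a-part); b converges to 1. The iterate converges to (3, 1).

(3, 1)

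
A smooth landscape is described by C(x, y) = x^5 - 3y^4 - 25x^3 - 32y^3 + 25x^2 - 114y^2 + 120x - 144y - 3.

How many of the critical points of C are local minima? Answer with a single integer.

C separates as a function of x plus a function of y, so ∇C=0 decouples.
∂C/∂x = 5(x - 3)(x - 2)(x + 1)(x + 4) = 0 at x ∈ {-4, -1, 2, 3}; ∂C/∂y = -12(y + 1)(y + 3)(y + 4) = 0 at y ∈ {-4, -3, -1}.
The Hessian is diagonal: diag(C_xx, C_yy). Second derivatives: C_xx(-4)=-630, C_xx(-1)=180, C_xx(2)=-90, C_xx(3)=140; C_yy(-4)=-36, C_yy(-3)=24, C_yy(-1)=-72.
Local minima occur where both diagonal entries positive: (-1, -3), (3, -3). Count: 2.

2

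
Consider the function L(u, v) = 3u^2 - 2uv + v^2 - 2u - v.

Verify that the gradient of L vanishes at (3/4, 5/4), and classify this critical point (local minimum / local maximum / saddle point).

local minimum

∇L = (6u - 2v - 2, -2u + 2v - 1); substituting (3/4, 5/4) gives ∇L = (0, 0), so (3/4, 5/4) is indeed a critical point.
The Hessian of L is constant: H = [[6, -2], [-2, 2]].
det(H) = 6·2 − (-2)² = 8.
det(H) > 0 and tr(H) = 8 > 0, so H is positive definite and the point is a local minimum.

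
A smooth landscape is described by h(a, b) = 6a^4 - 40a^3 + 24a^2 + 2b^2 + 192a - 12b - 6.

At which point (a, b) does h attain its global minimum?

(-1, 3)

h(a,b) separates as P(a) + Q(b) − 6, so its minimum is min P + min Q − 6.
P'(a) = 24(a - 4)(a - 2)(a + 1) vanishes at a ∈ {-1, 2, 4}; Q'(b) = 4b - 12 vanishes at b ∈ {3}.
Local minima of P (where P''>0): P(-1)=-122, P(4)=128. Local minima of Q: Q(3)=-18.
So the global minimum of h is P(-1) + Q(3) − 6 = -122 − 18 − 6 = -146, attained at (-1, 3).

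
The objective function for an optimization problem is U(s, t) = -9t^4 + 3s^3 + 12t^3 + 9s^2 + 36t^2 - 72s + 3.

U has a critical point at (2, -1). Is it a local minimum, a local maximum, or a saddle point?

saddle point

The mixed partial ∂²U/∂s∂t is 0, so the Hessian at any point is diag(U_ss, U_tt) = diag(18(s + 1), 36(-3t^2 + 2t + 2)).
At (2, -1): H = diag(54, -108).
The eigenvalues have opposite signs, so H is indefinite: a saddle point.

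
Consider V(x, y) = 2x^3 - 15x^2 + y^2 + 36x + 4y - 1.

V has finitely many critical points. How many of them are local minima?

1

V separates as a function of x plus a function of y, so ∇V=0 decouples.
∂V/∂x = 6(x - 3)(x - 2) = 0 at x ∈ {2, 3}; ∂V/∂y = 2(y + 2) = 0 at y ∈ {-2}.
The Hessian is diagonal: diag(V_xx, V_yy). Second derivatives: V_xx(2)=-6, V_xx(3)=6; V_yy(-2)=2.
Local minima occur where both diagonal entries positive: (3, -2). Count: 1.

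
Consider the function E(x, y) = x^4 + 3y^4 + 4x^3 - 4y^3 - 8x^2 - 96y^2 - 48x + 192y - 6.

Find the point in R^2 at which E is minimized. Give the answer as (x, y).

E(x,y) separates as P(x) + Q(y) − 6, so its minimum is min P + min Q − 6.
P'(x) = 4(x - 2)(x + 2)(x + 3) vanishes at x ∈ {-3, -2, 2}; Q'(y) = 12(y - 4)(y - 1)(y + 4) vanishes at y ∈ {-4, 1, 4}.
Local minima of P (where P''>0): P(-3)=45, P(2)=-80. Local minima of Q: Q(-4)=-1280, Q(4)=-256.
So the global minimum of E is P(2) + Q(-4) − 6 = -80 − 1280 − 6 = -1366, attained at (2, -4).

(2, -4)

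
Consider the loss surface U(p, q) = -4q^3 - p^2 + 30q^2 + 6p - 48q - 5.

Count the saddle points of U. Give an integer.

U separates as a function of p plus a function of q, so ∇U=0 decouples.
∂U/∂p = -2(p - 3) = 0 at p ∈ {3}; ∂U/∂q = -12(q - 4)(q - 1) = 0 at q ∈ {1, 4}.
The Hessian is diagonal: diag(U_pp, U_qq). Second derivatives: U_pp(3)=-2; U_qq(1)=36, U_qq(4)=-36.
Saddle points occur where the two diagonal entries have opposite signs: (3, 1). Count: 1.

1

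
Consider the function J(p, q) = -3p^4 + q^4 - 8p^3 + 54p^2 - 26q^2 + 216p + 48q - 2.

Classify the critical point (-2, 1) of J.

saddle point

The mixed partial ∂²J/∂p∂q is 0, so the Hessian at any point is diag(J_pp, J_qq) = diag(12(-3p^2 - 4p + 9), 4(3q^2 - 13)).
At (-2, 1): H = diag(60, -40).
The eigenvalues have opposite signs, so H is indefinite: a saddle point.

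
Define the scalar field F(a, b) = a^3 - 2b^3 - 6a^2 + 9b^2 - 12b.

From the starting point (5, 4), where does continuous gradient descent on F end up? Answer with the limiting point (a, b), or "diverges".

F is separable, so gradient descent decouples: a follows -∂F/∂a, b follows -∂F/∂b.
∂F/∂a = 3a(a - 4); at a=5 this is 15, so a decreases.
∂F/∂b = -6(b - 2)(b - 1); at b=4 this is -36, so b increases.
The b-coordinate has no critical point in that direction and runs off to infinity.

diverges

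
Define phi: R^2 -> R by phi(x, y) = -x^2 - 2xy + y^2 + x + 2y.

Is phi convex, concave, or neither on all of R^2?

phi is quadratic, so its Hessian is the constant matrix H = [[-2, -2], [-2, 2]].
det(H) = -8, tr(H) = 0.
det(H) < 0, so H is indefinite: neither convex nor concave.

neither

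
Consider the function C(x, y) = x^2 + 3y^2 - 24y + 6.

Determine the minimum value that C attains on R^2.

C(x,y) separates as P(x) + Q(y) + 6, so its minimum is min P + min Q + 6.
P'(x) = 2x vanishes at x ∈ {0}; Q'(y) = 6y - 24 vanishes at y ∈ {4}.
Local minima of P (where P''>0): P(0)=0. Local minima of Q: Q(4)=-48.
So the global minimum of C is P(0) + Q(4) + 6 = 0 − 48 + 6 = -42, attained at (0, 4).

-42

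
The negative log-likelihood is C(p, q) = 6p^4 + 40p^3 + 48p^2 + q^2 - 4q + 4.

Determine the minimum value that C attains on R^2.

C(p,q) separates as A(p) + B(q) + 4, so its minimum is min A + min B + 4.
A'(p) = 24p(p + 1)(p + 4) vanishes at p ∈ {-4, -1, 0}; B'(q) = 2q - 4 vanishes at q ∈ {2}.
Local minima of A (where A''>0): A(-4)=-256, A(0)=0. Local minima of B: B(2)=-4.
So the global minimum of C is A(-4) + B(2) + 4 = -256 − 4 + 4 = -256, attained at (-4, 2).

-256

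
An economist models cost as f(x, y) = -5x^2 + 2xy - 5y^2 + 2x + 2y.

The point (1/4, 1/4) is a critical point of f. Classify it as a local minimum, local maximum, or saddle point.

local maximum

The Hessian of f is constant: H = [[-10, 2], [2, -10]].
det(H) = (-10)·(-10) − 2² = 96.
det(H) > 0 and tr(H) = -20 < 0, so H is negative definite and the point is a local maximum.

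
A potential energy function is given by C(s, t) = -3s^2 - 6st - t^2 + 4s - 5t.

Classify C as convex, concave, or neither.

C is quadratic, so its Hessian is the constant matrix H = [[-6, -6], [-6, -2]].
det(H) = -24, tr(H) = -8.
det(H) < 0, so H is indefinite: neither convex nor concave.

neither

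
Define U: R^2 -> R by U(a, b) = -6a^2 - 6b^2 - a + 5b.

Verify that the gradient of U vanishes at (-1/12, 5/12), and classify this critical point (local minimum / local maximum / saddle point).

local maximum

∇U = (-12a - 1, -12b + 5); substituting (-1/12, 5/12) gives ∇U = (0, 0), so (-1/12, 5/12) is indeed a critical point.
The Hessian of U is constant: H = [[-12, 0], [0, -12]].
det(H) = (-12)·(-12) − 0² = 144.
det(H) > 0 and tr(H) = -24 < 0, so H is negative definite and the point is a local maximum.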